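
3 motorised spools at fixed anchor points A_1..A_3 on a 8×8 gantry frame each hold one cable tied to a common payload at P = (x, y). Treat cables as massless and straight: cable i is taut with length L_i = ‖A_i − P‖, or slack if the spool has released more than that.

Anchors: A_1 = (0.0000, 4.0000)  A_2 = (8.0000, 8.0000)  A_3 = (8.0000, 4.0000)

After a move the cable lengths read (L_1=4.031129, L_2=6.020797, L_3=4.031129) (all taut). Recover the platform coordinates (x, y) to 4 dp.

each cable: (A_i−P)·(A_i−P) = L_i²; let q_i = ‖A_i‖²−L_i²
q_1 = 0.0000+16.0000−16.2500 = -0.2500
row 1: -16.0000x − 8.0000y = -92.0000  (q_2=91.7500)
row 2: -16.0000x + 0.0000y = -64.0000  (q_3=63.7500)
Cramer on rows 1–2 → x = 4.0000, y = 3.5000

(4.0000, 3.5000)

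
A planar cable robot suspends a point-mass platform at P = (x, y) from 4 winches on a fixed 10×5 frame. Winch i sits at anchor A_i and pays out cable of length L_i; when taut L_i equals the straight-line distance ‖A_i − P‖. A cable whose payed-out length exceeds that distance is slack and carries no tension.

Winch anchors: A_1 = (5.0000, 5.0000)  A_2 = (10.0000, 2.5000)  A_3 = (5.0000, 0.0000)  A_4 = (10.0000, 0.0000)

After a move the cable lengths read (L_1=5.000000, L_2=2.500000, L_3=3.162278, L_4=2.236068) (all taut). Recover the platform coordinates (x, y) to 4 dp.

(8.0000, 1.0000)

circle eqns → linear via eq_j − eq_1; set q_j = A_j·A_j − L_j²
q_1 = 25.0000+25.0000−25.0000 = 25.0000
-10.0000·x + 5.0000·y = q_1−q_2 = -75.0000
0.0000·x + 10.0000·y = q_1−q_3 = 10.0000
-10.0000·x + 10.0000·y = q_1−q_4 = -70.0000
solve first two rows → x=8.0000, y=1.0000
check cable 4: ‖A_4−P‖² = 5.0000 ≈ L_4² = 5.0000 ✓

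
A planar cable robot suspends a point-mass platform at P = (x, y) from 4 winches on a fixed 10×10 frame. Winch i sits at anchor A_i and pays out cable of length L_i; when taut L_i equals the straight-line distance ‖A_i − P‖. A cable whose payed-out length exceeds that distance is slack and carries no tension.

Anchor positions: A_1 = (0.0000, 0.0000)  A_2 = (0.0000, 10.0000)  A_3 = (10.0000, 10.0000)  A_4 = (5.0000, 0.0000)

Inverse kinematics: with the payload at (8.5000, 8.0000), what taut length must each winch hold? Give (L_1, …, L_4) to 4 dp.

L_1: Δ = A_1−P = (-8.5000, -8.0000) → ‖Δ‖ = √136.2500 = 11.6726
L_2: Δ = A_2−P = (-8.5000, 2.0000) → ‖Δ‖ = √76.2500 = 8.7321
L_3: Δ = A_3−P = (1.5000, 2.0000) → ‖Δ‖ = √6.2500 = 2.5000
L_4: Δ = A_4−P = (-3.5000, -8.0000) → ‖Δ‖ = √76.2500 = 8.7321

(11.6726, 8.7321, 2.5000, 8.7321)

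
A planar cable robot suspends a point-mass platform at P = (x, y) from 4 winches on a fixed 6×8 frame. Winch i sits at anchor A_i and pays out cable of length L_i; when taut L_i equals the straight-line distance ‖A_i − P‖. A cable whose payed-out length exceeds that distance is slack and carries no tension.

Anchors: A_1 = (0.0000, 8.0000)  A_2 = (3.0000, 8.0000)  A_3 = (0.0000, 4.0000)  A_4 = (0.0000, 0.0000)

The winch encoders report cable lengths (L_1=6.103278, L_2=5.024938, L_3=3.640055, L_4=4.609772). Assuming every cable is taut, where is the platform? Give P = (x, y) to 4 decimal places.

(3.5000, 3.0000)

expand ‖A_i−P‖²=L_i² and subtract eq 1 (k_i ≔ ‖A_i‖²−L_i²)
k_1 = 0.0000+64.0000−37.2500 = 26.7500
eq1−eq2 → [-6.0000  0.0000]·P = -21.0000
eq1−eq3 → [0.0000  8.0000]·P = 24.0000
eq1−eq4 → [0.0000  16.0000]·P = 48.0000
2×2 solve → P = (3.5000, 3.0000)
check cable 4: ‖A_4−P‖² = 21.2500 ≈ L_4² = 21.2500 ✓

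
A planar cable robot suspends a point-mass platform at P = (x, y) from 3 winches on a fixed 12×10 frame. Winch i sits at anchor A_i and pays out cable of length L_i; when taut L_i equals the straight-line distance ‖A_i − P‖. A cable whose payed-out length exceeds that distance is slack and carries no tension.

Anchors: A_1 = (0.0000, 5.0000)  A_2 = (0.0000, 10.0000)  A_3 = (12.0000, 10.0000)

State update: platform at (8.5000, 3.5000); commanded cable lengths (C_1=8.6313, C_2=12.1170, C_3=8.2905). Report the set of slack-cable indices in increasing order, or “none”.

cable 1: √((-8.5000)²+(1.5000)²)=8.6313, C_1=8.6313: taut
cable 2: √((-8.5000)²+(6.5000)²)=10.7005, C_2=12.1170: slack
cable 3: √((3.5000)²+(6.5000)²)=7.3824, C_3=8.2905: slack

2, 3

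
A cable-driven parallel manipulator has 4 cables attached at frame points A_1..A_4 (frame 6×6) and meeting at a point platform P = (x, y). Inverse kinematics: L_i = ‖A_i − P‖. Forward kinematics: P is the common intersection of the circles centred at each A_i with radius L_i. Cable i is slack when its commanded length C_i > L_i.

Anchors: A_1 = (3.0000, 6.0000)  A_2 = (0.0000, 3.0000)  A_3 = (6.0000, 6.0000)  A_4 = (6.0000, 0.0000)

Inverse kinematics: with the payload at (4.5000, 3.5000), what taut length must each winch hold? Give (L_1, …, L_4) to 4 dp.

L_1: Δ = A_1−P = (-1.5000, 2.5000) → ‖Δ‖ = √8.5000 = 2.9155
L_2: Δ = A_2−P = (-4.5000, -0.5000) → ‖Δ‖ = √20.5000 = 4.5277
L_3: Δ = A_3−P = (1.5000, 2.5000) → ‖Δ‖ = √8.5000 = 2.9155
L_4: Δ = A_4−P = (1.5000, -3.5000) → ‖Δ‖ = √14.5000 = 3.8079

(2.9155, 4.5277, 2.9155, 3.8079)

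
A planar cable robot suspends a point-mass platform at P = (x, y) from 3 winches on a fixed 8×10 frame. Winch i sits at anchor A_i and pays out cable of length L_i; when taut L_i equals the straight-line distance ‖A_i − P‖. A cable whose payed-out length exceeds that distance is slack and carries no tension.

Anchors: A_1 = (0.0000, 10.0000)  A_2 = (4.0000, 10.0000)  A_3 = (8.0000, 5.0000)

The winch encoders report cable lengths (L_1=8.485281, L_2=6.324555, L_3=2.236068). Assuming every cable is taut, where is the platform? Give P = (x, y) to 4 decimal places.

(6.0000, 4.0000)

expand ‖A_i−P‖²=L_i² and subtract eq 1 (q_i ≔ ‖A_i‖²−L_i²)
q_1 = 0.0000+100.0000−72.0000 = 28.0000
eq1−eq2 → [-8.0000  0.0000]·P = -48.0000
eq1−eq3 → [-16.0000  10.0000]·P = -56.0000
2×2 solve → P = (6.0000, 4.0000)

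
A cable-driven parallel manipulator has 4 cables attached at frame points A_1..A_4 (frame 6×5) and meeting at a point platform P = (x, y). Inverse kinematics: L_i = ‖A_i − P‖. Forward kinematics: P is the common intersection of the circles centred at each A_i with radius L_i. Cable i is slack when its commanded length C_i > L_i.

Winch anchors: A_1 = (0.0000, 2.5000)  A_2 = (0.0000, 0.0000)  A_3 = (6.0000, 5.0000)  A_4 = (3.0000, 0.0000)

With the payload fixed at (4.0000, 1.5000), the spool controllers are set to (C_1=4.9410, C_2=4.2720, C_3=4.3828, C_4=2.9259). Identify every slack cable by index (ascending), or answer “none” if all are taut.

1, 3, 4

cable 1: L_1 = ‖A_1−P‖ = 4.1231;  C_1 = 4.9410 → slack
cable 2: L_2 = ‖A_2−P‖ = 4.2720;  C_2 = 4.2720 → taut
cable 3: L_3 = ‖A_3−P‖ = 4.0311;  C_3 = 4.3828 → slack
cable 4: L_4 = ‖A_4−P‖ = 1.8028;  C_4 = 2.9259 → slack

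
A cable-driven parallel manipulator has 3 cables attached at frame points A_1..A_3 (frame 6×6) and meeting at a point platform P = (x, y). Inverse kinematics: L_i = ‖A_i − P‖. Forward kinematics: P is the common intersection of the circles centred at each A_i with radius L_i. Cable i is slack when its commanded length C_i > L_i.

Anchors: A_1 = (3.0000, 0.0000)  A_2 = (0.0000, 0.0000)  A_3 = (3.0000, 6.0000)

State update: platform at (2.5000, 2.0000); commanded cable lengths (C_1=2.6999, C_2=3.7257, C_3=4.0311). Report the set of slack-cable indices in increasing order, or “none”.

cable 1: L_1 = ‖A_1−P‖ = 2.0616;  C_1 = 2.6999 → slack
cable 2: L_2 = ‖A_2−P‖ = 3.2016;  C_2 = 3.7257 → slack
cable 3: L_3 = ‖A_3−P‖ = 4.0311;  C_3 = 4.0311 → taut

1, 2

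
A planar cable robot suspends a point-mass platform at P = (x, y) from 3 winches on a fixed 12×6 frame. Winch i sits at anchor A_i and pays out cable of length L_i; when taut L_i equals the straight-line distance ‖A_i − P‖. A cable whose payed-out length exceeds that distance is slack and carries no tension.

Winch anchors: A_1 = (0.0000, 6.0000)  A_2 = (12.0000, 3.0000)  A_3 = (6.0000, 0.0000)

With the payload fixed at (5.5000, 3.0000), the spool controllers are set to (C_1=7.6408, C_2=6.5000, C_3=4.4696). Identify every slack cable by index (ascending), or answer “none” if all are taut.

1, 3

i=1: geometric 6.2650 vs commanded 7.6408 ⇒ slack
i=2: geometric 6.5000 vs commanded 6.5000 ⇒ taut
i=3: geometric 3.0414 vs commanded 4.4696 ⇒ slack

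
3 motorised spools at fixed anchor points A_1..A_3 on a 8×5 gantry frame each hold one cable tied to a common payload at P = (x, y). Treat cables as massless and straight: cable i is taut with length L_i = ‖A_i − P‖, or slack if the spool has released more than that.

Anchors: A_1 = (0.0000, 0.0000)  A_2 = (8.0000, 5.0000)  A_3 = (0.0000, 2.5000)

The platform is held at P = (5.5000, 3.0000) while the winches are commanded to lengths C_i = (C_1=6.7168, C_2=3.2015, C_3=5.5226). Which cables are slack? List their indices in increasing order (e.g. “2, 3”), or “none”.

cable 1: √((-5.5000)²+(-3.0000)²)=6.2650, C_1=6.7168: slack
cable 2: √((2.5000)²+(2.0000)²)=3.2016, C_2=3.2015: taut
cable 3: √((-5.5000)²+(-0.5000)²)=5.5227, C_3=5.5226: taut

1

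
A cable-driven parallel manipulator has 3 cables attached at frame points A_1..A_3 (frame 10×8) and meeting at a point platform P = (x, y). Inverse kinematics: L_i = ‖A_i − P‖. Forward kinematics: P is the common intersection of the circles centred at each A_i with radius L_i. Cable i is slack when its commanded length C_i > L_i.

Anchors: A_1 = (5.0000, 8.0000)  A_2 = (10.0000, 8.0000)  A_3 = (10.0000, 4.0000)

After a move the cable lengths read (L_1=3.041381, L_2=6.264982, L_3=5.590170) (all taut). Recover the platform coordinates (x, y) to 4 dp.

expand ‖A_i−P‖²=L_i² and subtract eq 1 (k_i ≔ ‖A_i‖²−L_i²)
k_1 = 25.0000+64.0000−9.2500 = 79.7500
eq1−eq2 → [-10.0000  0.0000]·P = -45.0000
eq1−eq3 → [-10.0000  8.0000]·P = -5.0000
2×2 solve → P = (4.5000, 5.0000)

(4.5000, 5.0000)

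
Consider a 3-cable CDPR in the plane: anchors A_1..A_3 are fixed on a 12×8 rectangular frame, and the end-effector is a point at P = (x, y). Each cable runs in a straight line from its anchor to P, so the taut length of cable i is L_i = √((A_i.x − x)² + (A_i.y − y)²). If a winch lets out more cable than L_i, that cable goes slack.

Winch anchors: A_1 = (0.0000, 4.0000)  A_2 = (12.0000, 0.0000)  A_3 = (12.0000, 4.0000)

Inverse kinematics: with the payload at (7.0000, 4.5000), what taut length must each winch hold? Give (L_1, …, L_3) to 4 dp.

cable 1: Δx=-7.0000, Δy=-0.5000; L_1 = √(Δx²+Δy²) = 7.0178
cable 2: Δx=5.0000, Δy=-4.5000; L_2 = √(Δx²+Δy²) = 6.7268
cable 3: Δx=5.0000, Δy=-0.5000; L_3 = √(Δx²+Δy²) = 5.0249

(7.0178, 6.7268, 5.0249)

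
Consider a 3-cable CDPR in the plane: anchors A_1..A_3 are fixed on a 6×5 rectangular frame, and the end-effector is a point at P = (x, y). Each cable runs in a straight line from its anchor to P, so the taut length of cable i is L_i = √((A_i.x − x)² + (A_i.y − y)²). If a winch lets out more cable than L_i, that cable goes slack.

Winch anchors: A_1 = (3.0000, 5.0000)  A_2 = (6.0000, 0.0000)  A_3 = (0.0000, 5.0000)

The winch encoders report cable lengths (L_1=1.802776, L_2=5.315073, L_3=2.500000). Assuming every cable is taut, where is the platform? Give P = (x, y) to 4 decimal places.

(2.0000, 3.5000)

expand ‖A_i−P‖²=L_i² and subtract eq 1 (k_i ≔ ‖A_i‖²−L_i²)
k_1 = 9.0000+25.0000−3.2500 = 30.7500
eq1−eq2 → [-6.0000  10.0000]·P = 23.0000
eq1−eq3 → [6.0000  0.0000]·P = 12.0000
2×2 solve → P = (2.0000, 3.5000)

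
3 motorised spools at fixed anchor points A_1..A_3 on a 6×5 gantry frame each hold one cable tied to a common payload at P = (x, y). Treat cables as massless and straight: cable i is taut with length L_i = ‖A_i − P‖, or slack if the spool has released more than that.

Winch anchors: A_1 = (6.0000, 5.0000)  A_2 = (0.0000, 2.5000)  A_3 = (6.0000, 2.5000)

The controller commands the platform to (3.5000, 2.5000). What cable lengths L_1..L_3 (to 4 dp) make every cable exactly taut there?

cable 1: Δx=2.5000, Δy=2.5000; L_1 = √(Δx²+Δy²) = 3.5355
cable 2: Δx=-3.5000, Δy=0.0000; L_2 = √(Δx²+Δy²) = 3.5000
cable 3: Δx=2.5000, Δy=0.0000; L_3 = √(Δx²+Δy²) = 2.5000

(3.5355, 3.5000, 2.5000)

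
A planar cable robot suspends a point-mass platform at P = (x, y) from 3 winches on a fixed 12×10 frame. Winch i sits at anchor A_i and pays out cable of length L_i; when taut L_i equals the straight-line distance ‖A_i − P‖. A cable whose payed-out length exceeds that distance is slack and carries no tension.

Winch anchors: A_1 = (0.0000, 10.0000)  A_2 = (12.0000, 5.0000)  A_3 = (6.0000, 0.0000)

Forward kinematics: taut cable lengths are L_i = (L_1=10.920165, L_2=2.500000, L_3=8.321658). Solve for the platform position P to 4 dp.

(10.5000, 7.0000)

each cable: (A_i−P)·(A_i−P) = L_i²; let k_i = ‖A_i‖²−L_i²
k_1 = 0.0000+100.0000−119.2500 = -19.2500
row 1: -24.0000x + 10.0000y = -182.0000  (k_2=162.7500)
row 2: -12.0000x + 20.0000y = 14.0000  (k_3=-33.2500)
Cramer on rows 1–2 → x = 10.5000, y = 7.0000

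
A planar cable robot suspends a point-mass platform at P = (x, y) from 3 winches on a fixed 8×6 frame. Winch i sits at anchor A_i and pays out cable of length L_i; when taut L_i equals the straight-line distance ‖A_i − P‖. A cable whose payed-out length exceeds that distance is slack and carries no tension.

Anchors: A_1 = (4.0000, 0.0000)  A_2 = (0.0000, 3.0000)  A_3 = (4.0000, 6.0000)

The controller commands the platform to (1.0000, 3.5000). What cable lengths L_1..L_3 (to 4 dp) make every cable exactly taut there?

L_1 = √((4.0000−1.0000)² + (0.0000−3.5000)²) = 4.6098
L_2 = √((0.0000−1.0000)² + (3.0000−3.5000)²) = 1.1180
L_3 = √((4.0000−1.0000)² + (6.0000−3.5000)²) = 3.9051

(4.6098, 1.1180, 3.9051)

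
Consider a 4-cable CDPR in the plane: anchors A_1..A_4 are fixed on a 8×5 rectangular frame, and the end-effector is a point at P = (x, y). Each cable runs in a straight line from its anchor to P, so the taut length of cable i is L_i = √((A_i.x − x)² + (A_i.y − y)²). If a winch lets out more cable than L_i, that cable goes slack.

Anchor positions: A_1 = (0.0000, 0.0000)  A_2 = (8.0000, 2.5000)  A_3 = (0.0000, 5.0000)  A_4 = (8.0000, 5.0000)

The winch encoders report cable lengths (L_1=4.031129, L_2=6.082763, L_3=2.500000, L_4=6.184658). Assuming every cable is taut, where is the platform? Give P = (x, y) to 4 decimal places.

(2.0000, 3.5000)

expand ‖A_i−P‖²=L_i² and subtract eq 1 (k_i ≔ ‖A_i‖²−L_i²)
k_1 = 0.0000+0.0000−16.2500 = -16.2500
eq1−eq2 → [-16.0000  -5.0000]·P = -49.5000
eq1−eq3 → [0.0000  -10.0000]·P = -35.0000
eq1−eq4 → [-16.0000  -10.0000]·P = -67.0000
2×2 solve → P = (2.0000, 3.5000)
check cable 4: ‖A_4−P‖² = 38.2500 ≈ L_4² = 38.2500 ✓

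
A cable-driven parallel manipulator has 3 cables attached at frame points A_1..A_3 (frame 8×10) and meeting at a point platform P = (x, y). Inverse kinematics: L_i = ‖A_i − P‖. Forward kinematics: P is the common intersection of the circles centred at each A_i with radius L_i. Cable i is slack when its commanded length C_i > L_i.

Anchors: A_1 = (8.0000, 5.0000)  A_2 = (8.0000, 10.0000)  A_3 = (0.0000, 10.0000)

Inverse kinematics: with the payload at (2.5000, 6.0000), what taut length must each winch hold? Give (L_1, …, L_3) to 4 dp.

L_1: Δ = A_1−P = (5.5000, -1.0000) → ‖Δ‖ = √31.2500 = 5.5902
L_2: Δ = A_2−P = (5.5000, 4.0000) → ‖Δ‖ = √46.2500 = 6.8007
L_3: Δ = A_3−P = (-2.5000, 4.0000) → ‖Δ‖ = √22.2500 = 4.7170

(5.5902, 6.8007, 4.7170)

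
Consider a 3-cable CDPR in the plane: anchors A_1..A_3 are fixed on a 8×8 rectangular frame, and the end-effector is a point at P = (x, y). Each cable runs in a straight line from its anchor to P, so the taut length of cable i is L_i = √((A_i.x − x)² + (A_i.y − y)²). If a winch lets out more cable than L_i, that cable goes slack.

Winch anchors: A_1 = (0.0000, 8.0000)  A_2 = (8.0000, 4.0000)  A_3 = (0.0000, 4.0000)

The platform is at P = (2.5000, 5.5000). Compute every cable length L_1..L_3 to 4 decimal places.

(3.5355, 5.7009, 2.9155)

L_1: Δ = A_1−P = (-2.5000, 2.5000) → ‖Δ‖ = √12.5000 = 3.5355
L_2: Δ = A_2−P = (5.5000, -1.5000) → ‖Δ‖ = √32.5000 = 5.7009
L_3: Δ = A_3−P = (-2.5000, -1.5000) → ‖Δ‖ = √8.5000 = 2.9155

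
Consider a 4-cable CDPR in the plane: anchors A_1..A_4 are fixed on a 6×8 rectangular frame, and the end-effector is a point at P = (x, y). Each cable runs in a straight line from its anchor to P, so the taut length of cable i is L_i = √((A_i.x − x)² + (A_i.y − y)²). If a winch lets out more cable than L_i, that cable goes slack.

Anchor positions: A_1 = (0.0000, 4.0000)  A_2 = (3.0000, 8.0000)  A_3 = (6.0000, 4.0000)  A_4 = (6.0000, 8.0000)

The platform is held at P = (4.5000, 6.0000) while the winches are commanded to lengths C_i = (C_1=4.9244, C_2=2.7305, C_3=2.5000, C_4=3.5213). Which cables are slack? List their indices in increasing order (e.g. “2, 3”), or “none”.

2, 4

cable 1: L_1 = ‖A_1−P‖ = 4.9244;  C_1 = 4.9244 → taut
cable 2: L_2 = ‖A_2−P‖ = 2.5000;  C_2 = 2.7305 → slack
cable 3: L_3 = ‖A_3−P‖ = 2.5000;  C_3 = 2.5000 → taut
cable 4: L_4 = ‖A_4−P‖ = 2.5000;  C_4 = 3.5213 → slack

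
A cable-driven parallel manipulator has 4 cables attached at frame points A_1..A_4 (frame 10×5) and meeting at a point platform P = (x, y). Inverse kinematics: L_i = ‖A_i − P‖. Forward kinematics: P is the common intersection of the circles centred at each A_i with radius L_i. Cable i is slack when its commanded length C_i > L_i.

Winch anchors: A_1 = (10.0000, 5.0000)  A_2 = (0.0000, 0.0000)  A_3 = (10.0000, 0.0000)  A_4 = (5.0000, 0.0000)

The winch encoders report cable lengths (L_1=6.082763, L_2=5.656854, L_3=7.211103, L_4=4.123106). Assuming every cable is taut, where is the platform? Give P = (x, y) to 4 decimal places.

(4.0000, 4.0000)

each cable: (A_i−P)·(A_i−P) = L_i²; let c_i = ‖A_i‖²−L_i²
c_1 = 100.0000+25.0000−37.0000 = 88.0000
row 1: 20.0000x + 10.0000y = 120.0000  (c_2=-32.0000)
row 2: 0.0000x + 10.0000y = 40.0000  (c_3=48.0000)
row 3: 10.0000x + 10.0000y = 80.0000  (c_4=8.0000)
Cramer on rows 1–2 → x = 4.0000, y = 4.0000
check cable 4: ‖A_4−P‖² = 17.0000 ≈ L_4² = 17.0000 ✓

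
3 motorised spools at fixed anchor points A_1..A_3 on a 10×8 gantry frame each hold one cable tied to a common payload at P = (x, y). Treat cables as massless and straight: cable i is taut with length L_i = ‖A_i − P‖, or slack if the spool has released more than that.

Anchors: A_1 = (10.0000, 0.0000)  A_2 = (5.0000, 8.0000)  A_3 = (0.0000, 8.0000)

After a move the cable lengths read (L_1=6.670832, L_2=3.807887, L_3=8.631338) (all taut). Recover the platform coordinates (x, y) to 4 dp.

(8.5000, 6.5000)

expand ‖A_i−P‖²=L_i² and subtract eq 1 (c_i ≔ ‖A_i‖²−L_i²)
c_1 = 100.0000+0.0000−44.5000 = 55.5000
eq1−eq2 → [10.0000  -16.0000]·P = -19.0000
eq1−eq3 → [20.0000  -16.0000]·P = 66.0000
2×2 solve → P = (8.5000, 6.5000)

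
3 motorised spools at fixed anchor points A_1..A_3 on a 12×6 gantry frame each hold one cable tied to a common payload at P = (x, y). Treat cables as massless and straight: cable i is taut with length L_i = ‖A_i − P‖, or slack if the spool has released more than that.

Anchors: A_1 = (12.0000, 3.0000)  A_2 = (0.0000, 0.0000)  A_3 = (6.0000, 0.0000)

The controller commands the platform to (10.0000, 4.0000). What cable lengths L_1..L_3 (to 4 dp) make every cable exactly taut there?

cable 1: Δx=2.0000, Δy=-1.0000; L_1 = √(Δx²+Δy²) = 2.2361
cable 2: Δx=-10.0000, Δy=-4.0000; L_2 = √(Δx²+Δy²) = 10.7703
cable 3: Δx=-4.0000, Δy=-4.0000; L_3 = √(Δx²+Δy²) = 5.6569

(2.2361, 10.7703, 5.6569)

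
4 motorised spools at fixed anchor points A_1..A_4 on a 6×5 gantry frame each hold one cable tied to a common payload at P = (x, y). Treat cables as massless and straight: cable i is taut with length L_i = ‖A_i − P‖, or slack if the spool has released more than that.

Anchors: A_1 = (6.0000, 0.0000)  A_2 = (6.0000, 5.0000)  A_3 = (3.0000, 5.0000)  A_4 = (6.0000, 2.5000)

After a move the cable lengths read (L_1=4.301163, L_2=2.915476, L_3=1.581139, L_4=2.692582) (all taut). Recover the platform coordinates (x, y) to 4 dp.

(3.5000, 3.5000)

circle eqns → linear via eq_j − eq_1; set k_j = A_j·A_j − L_j²
k_1 = 36.0000+0.0000−18.5000 = 17.5000
0.0000·x − 10.0000·y = k_1−k_2 = -35.0000
6.0000·x − 10.0000·y = k_1−k_3 = -14.0000
0.0000·x − 5.0000·y = k_1−k_4 = -17.5000
solve first two rows → x=3.5000, y=3.5000
check cable 4: ‖A_4−P‖² = 7.2500 ≈ L_4² = 7.2500 ✓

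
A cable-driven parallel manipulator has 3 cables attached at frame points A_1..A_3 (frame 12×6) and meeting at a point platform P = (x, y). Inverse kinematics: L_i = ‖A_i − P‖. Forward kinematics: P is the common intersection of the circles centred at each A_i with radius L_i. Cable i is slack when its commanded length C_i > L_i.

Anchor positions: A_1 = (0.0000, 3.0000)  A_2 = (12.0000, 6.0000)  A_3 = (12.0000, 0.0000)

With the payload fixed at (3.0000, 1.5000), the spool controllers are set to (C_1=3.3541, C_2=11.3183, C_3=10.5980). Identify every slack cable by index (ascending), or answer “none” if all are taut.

2, 3

cable 1: √((-3.0000)²+(1.5000)²)=3.3541, C_1=3.3541: taut
cable 2: √((9.0000)²+(4.5000)²)=10.0623, C_2=11.3183: slack
cable 3: √((9.0000)²+(-1.5000)²)=9.1241, C_3=10.5980: slack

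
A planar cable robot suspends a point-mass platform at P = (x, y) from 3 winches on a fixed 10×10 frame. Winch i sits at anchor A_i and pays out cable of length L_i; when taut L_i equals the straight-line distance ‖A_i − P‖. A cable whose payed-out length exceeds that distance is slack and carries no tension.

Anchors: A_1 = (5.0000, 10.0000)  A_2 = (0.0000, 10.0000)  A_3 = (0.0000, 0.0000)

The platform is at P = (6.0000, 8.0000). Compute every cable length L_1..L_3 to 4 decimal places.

(2.2361, 6.3246, 10.0000)

L_1 = √((5.0000−6.0000)² + (10.0000−8.0000)²) = 2.2361
L_2 = √((0.0000−6.0000)² + (10.0000−8.0000)²) = 6.3246
L_3 = √((0.0000−6.0000)² + (0.0000−8.0000)²) = 10.0000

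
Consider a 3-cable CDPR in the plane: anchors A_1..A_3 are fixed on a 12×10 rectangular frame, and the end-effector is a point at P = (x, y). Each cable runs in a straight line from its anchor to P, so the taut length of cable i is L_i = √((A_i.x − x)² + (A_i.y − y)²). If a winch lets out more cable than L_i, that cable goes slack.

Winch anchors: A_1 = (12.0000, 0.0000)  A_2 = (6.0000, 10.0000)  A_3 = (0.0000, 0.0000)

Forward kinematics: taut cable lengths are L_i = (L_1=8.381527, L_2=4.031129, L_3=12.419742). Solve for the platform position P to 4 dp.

(9.5000, 8.0000)

each cable: (A_i−P)·(A_i−P) = L_i²; let q_i = ‖A_i‖²−L_i²
q_1 = 144.0000+0.0000−70.2500 = 73.7500
row 1: 12.0000x − 20.0000y = -46.0000  (q_2=119.7500)
row 2: 24.0000x + 0.0000y = 228.0000  (q_3=-154.2500)
Cramer on rows 1–2 → x = 9.5000, y = 8.0000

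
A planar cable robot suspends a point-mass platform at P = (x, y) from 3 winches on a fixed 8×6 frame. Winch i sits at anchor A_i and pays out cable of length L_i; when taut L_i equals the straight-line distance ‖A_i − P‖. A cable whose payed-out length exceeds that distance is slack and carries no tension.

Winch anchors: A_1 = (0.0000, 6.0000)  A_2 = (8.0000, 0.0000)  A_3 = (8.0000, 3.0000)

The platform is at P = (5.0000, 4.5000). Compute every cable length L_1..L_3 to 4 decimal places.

(5.2202, 5.4083, 3.3541)

L_1 = √((0.0000−5.0000)² + (6.0000−4.5000)²) = 5.2202
L_2 = √((8.0000−5.0000)² + (0.0000−4.5000)²) = 5.4083
L_3 = √((8.0000−5.0000)² + (3.0000−4.5000)²) = 3.3541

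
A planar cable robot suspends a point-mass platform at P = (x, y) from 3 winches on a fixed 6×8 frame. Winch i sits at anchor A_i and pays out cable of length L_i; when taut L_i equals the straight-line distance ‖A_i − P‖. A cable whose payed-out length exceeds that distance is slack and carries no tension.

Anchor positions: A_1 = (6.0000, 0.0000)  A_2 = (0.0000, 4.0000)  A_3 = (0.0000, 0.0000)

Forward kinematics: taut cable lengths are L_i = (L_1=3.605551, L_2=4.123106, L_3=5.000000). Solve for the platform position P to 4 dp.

(4.0000, 3.0000)

each cable: (A_i−P)·(A_i−P) = L_i²; let q_i = ‖A_i‖²−L_i²
q_1 = 36.0000+0.0000−13.0000 = 23.0000
row 1: 12.0000x − 8.0000y = 24.0000  (q_2=-1.0000)
row 2: 12.0000x + 0.0000y = 48.0000  (q_3=-25.0000)
Cramer on rows 1–2 → x = 4.0000, y = 3.0000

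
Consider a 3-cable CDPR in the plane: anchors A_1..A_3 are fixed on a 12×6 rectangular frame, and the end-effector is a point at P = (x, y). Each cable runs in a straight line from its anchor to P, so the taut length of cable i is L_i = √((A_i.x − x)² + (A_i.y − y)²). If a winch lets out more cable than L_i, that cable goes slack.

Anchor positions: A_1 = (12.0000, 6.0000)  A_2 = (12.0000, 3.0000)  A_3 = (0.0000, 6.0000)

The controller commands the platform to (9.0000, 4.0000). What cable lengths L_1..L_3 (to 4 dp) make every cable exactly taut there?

L_1 = √((12.0000−9.0000)² + (6.0000−4.0000)²) = 3.6056
L_2 = √((12.0000−9.0000)² + (3.0000−4.0000)²) = 3.1623
L_3 = √((0.0000−9.0000)² + (6.0000−4.0000)²) = 9.2195

(3.6056, 3.1623, 9.2195)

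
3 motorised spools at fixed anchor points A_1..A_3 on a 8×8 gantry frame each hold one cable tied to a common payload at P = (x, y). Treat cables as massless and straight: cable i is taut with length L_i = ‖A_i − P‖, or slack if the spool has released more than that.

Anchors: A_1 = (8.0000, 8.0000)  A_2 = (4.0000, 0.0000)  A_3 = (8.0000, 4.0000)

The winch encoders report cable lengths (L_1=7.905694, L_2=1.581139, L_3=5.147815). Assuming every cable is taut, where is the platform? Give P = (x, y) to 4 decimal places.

(3.5000, 1.5000)

expand ‖A_i−P‖²=L_i² and subtract eq 1 (q_i ≔ ‖A_i‖²−L_i²)
q_1 = 64.0000+64.0000−62.5000 = 65.5000
eq1−eq2 → [8.0000  16.0000]·P = 52.0000
eq1−eq3 → [0.0000  8.0000]·P = 12.0000
2×2 solve → P = (3.5000, 1.5000)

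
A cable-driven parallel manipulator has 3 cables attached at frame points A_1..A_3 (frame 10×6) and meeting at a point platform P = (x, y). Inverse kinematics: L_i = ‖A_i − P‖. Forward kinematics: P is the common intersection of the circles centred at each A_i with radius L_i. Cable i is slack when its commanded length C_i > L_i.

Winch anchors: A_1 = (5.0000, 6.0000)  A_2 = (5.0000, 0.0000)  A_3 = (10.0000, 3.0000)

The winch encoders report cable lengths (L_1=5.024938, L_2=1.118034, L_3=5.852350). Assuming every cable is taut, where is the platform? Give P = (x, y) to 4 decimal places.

each cable: (A_i−P)·(A_i−P) = L_i²; let k_i = ‖A_i‖²−L_i²
k_1 = 25.0000+36.0000−25.2500 = 35.7500
row 1: 0.0000x + 12.0000y = 12.0000  (k_2=23.7500)
row 2: -10.0000x + 6.0000y = -39.0000  (k_3=74.7500)
Cramer on rows 1–2 → x = 4.5000, y = 1.0000

(4.5000, 1.0000)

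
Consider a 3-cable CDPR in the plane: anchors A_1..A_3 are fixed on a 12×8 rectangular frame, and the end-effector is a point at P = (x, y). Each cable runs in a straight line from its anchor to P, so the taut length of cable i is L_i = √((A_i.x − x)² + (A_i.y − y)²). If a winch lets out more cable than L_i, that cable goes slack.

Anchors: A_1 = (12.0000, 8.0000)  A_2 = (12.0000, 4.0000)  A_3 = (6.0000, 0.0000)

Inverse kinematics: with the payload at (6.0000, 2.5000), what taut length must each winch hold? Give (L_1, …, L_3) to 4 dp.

(8.1394, 6.1847, 2.5000)

L_1 = √((12.0000−6.0000)² + (8.0000−2.5000)²) = 8.1394
L_2 = √((12.0000−6.0000)² + (4.0000−2.5000)²) = 6.1847
L_3 = √((6.0000−6.0000)² + (0.0000−2.5000)²) = 2.5000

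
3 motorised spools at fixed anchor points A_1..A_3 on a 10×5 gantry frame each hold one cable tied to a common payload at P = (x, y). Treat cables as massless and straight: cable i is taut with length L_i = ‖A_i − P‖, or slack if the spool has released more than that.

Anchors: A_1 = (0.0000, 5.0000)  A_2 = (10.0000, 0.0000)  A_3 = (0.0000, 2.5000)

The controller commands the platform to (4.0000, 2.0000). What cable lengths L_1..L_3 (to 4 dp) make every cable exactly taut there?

(5.0000, 6.3246, 4.0311)

L_1: Δ = A_1−P = (-4.0000, 3.0000) → ‖Δ‖ = √25.0000 = 5.0000
L_2: Δ = A_2−P = (6.0000, -2.0000) → ‖Δ‖ = √40.0000 = 6.3246
L_3: Δ = A_3−P = (-4.0000, 0.5000) → ‖Δ‖ = √16.2500 = 4.0311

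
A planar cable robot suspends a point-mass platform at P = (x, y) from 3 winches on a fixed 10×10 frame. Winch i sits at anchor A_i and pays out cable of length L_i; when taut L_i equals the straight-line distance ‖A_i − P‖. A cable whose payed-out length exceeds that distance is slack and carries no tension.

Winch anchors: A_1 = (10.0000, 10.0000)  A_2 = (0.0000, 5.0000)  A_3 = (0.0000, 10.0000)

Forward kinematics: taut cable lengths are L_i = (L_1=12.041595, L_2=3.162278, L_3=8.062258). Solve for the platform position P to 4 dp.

expand ‖A_i−P‖²=L_i² and subtract eq 1 (k_i ≔ ‖A_i‖²−L_i²)
k_1 = 100.0000+100.0000−145.0000 = 55.0000
eq1−eq2 → [20.0000  10.0000]·P = 40.0000
eq1−eq3 → [20.0000  0.0000]·P = 20.0000
2×2 solve → P = (1.0000, 2.0000)

(1.0000, 2.0000)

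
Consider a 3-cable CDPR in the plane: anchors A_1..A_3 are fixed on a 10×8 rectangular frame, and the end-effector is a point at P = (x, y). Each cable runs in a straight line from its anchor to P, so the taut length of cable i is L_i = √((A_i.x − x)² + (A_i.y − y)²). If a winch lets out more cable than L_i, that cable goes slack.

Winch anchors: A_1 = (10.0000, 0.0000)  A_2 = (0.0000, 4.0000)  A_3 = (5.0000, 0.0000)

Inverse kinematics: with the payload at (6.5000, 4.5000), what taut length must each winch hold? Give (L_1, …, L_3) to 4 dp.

L_1: Δ = A_1−P = (3.5000, -4.5000) → ‖Δ‖ = √32.5000 = 5.7009
L_2: Δ = A_2−P = (-6.5000, -0.5000) → ‖Δ‖ = √42.5000 = 6.5192
L_3: Δ = A_3−P = (-1.5000, -4.5000) → ‖Δ‖ = √22.5000 = 4.7434

(5.7009, 6.5192, 4.7434)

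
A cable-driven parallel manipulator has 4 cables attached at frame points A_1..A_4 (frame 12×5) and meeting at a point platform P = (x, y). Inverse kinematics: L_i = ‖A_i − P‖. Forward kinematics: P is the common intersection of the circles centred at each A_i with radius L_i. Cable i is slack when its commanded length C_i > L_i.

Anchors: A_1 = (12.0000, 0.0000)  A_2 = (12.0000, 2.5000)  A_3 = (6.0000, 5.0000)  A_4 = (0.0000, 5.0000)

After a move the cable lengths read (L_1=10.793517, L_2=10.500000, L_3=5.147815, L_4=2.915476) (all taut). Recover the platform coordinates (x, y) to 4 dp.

expand ‖A_i−P‖²=L_i² and subtract eq 1 (q_i ≔ ‖A_i‖²−L_i²)
q_1 = 144.0000+0.0000−116.5000 = 27.5000
eq1−eq2 → [0.0000  -5.0000]·P = -12.5000
eq1−eq3 → [12.0000  -10.0000]·P = -7.0000
eq1−eq4 → [24.0000  -10.0000]·P = 11.0000
2×2 solve → P = (1.5000, 2.5000)
check cable 4: ‖A_4−P‖² = 8.5000 ≈ L_4² = 8.5000 ✓

(1.5000, 2.5000)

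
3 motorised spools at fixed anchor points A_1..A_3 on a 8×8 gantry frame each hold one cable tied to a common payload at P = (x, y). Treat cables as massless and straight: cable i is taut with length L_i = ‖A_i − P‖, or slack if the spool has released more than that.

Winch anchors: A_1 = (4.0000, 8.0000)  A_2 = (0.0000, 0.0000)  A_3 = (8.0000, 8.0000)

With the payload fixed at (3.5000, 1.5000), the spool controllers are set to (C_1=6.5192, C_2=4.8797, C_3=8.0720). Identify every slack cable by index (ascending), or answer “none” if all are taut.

cable 1: √((0.5000)²+(6.5000)²)=6.5192, C_1=6.5192: taut
cable 2: √((-3.5000)²+(-1.5000)²)=3.8079, C_2=4.8797: slack
cable 3: √((4.5000)²+(6.5000)²)=7.9057, C_3=8.0720: slack

2, 3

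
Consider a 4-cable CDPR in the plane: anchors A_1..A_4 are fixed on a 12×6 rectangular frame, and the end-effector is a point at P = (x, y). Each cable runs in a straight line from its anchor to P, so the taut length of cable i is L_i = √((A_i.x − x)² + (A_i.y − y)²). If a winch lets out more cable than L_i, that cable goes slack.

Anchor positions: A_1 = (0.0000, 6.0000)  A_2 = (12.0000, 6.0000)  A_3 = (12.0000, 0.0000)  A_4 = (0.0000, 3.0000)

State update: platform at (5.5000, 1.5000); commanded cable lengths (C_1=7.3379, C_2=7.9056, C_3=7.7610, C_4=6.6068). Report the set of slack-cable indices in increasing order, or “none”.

cable 1: L_1 = ‖A_1−P‖ = 7.1063;  C_1 = 7.3379 → slack
cable 2: L_2 = ‖A_2−P‖ = 7.9057;  C_2 = 7.9056 → taut
cable 3: L_3 = ‖A_3−P‖ = 6.6708;  C_3 = 7.7610 → slack
cable 4: L_4 = ‖A_4−P‖ = 5.7009;  C_4 = 6.6068 → slack

1, 3, 4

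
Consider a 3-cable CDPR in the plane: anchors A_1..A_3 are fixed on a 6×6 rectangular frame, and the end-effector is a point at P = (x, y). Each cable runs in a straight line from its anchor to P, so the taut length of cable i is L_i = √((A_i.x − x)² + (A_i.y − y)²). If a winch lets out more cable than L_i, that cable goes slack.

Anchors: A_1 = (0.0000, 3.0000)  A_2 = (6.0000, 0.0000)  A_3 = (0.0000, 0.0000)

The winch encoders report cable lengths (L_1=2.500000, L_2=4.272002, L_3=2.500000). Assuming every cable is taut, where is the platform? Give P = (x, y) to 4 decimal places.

(2.0000, 1.5000)

expand ‖A_i−P‖²=L_i² and subtract eq 1 (q_i ≔ ‖A_i‖²−L_i²)
q_1 = 0.0000+9.0000−6.2500 = 2.7500
eq1−eq2 → [-12.0000  6.0000]·P = -15.0000
eq1−eq3 → [0.0000  6.0000]·P = 9.0000
2×2 solve → P = (2.0000, 1.5000)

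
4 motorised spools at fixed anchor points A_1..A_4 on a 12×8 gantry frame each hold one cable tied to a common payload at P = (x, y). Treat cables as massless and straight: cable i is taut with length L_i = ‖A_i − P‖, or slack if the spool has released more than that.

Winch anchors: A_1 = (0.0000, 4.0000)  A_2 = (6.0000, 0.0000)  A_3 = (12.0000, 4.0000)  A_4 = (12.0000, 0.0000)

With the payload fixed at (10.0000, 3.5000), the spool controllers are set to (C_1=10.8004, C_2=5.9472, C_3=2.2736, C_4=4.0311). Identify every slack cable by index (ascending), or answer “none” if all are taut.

1, 2, 3

i=1: geometric 10.0125 vs commanded 10.8004 ⇒ slack
i=2: geometric 5.3151 vs commanded 5.9472 ⇒ slack
i=3: geometric 2.0616 vs commanded 2.2736 ⇒ slack
i=4: geometric 4.0311 vs commanded 4.0311 ⇒ taut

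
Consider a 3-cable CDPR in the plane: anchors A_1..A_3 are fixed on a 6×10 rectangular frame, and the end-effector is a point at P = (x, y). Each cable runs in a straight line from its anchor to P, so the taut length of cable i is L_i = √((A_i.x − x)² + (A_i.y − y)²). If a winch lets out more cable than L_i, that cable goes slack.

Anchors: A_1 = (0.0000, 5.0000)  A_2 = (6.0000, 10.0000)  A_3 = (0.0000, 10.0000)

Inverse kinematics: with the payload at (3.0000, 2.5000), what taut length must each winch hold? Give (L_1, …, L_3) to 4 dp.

L_1 = √((0.0000−3.0000)² + (5.0000−2.5000)²) = 3.9051
L_2 = √((6.0000−3.0000)² + (10.0000−2.5000)²) = 8.0777
L_3 = √((0.0000−3.0000)² + (10.0000−2.5000)²) = 8.0777

(3.9051, 8.0777, 8.0777)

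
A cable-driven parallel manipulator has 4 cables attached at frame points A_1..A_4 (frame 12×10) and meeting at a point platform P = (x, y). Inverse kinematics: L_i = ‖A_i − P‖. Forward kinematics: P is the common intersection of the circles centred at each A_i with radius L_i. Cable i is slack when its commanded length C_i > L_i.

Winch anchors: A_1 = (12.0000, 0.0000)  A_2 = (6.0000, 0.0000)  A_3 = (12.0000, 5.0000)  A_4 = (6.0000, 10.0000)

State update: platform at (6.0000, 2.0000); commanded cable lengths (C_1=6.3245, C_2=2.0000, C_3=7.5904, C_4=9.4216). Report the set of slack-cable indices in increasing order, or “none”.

3, 4

cable 1: √((6.0000)²+(-2.0000)²)=6.3246, C_1=6.3245: taut
cable 2: √((0.0000)²+(-2.0000)²)=2.0000, C_2=2.0000: taut
cable 3: √((6.0000)²+(3.0000)²)=6.7082, C_3=7.5904: slack
cable 4: √((0.0000)²+(8.0000)²)=8.0000, C_4=9.4216: slack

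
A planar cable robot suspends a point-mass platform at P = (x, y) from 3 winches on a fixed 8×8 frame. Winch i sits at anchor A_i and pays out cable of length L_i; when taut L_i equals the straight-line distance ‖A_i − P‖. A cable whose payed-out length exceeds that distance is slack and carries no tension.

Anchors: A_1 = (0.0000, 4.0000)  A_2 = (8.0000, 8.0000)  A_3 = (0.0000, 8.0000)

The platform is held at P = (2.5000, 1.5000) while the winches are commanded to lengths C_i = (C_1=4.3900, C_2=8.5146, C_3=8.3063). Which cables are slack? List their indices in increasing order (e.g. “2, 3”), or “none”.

1, 3

cable 1: √((-2.5000)²+(2.5000)²)=3.5355, C_1=4.3900: slack
cable 2: √((5.5000)²+(6.5000)²)=8.5147, C_2=8.5146: taut
cable 3: √((-2.5000)²+(6.5000)²)=6.9642, C_3=8.3063: slack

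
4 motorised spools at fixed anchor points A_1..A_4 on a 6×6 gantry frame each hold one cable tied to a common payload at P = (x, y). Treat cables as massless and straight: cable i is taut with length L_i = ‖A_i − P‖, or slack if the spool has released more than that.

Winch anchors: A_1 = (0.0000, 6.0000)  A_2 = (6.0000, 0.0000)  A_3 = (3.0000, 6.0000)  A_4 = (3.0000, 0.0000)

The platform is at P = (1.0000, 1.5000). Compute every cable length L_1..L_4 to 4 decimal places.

(4.6098, 5.2202, 4.9244, 2.5000)

L_1 = √((0.0000−1.0000)² + (6.0000−1.5000)²) = 4.6098
L_2 = √((6.0000−1.0000)² + (0.0000−1.5000)²) = 5.2202
L_3 = √((3.0000−1.0000)² + (6.0000−1.5000)²) = 4.9244
L_4 = √((3.0000−1.0000)² + (0.0000−1.5000)²) = 2.5000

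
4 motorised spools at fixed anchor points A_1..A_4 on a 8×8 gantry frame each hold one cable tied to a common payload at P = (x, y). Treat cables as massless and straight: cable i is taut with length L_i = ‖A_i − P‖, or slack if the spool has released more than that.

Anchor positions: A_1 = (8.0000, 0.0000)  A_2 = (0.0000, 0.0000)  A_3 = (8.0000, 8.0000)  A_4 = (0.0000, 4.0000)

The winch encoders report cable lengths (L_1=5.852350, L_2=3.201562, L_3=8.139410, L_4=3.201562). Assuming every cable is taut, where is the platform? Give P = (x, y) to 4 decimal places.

expand ‖A_i−P‖²=L_i² and subtract eq 1 (k_i ≔ ‖A_i‖²−L_i²)
k_1 = 64.0000+0.0000−34.2500 = 29.7500
eq1−eq2 → [16.0000  0.0000]·P = 40.0000
eq1−eq3 → [0.0000  -16.0000]·P = -32.0000
eq1−eq4 → [16.0000  -8.0000]·P = 24.0000
2×2 solve → P = (2.5000, 2.0000)
check cable 4: ‖A_4−P‖² = 10.2500 ≈ L_4² = 10.2500 ✓

(2.5000, 2.0000)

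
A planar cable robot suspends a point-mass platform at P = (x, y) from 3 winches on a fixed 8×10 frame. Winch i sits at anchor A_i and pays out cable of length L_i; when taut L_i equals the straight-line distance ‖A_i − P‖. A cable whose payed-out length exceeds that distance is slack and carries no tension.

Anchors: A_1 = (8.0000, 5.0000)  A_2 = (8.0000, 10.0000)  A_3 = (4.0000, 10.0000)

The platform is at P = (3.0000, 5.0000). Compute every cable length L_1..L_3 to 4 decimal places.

L_1 = √((8.0000−3.0000)² + (5.0000−5.0000)²) = 5.0000
L_2 = √((8.0000−3.0000)² + (10.0000−5.0000)²) = 7.0711
L_3 = √((4.0000−3.0000)² + (10.0000−5.0000)²) = 5.0990

(5.0000, 7.0711, 5.0990)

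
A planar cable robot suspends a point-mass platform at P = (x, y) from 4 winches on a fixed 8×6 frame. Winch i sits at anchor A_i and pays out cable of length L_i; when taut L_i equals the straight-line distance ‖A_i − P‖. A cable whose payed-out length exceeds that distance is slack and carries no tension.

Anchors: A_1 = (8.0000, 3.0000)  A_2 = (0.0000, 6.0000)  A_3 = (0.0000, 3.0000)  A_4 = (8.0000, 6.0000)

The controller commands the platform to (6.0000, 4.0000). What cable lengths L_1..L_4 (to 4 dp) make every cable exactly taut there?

(2.2361, 6.3246, 6.0828, 2.8284)

cable 1: Δx=2.0000, Δy=-1.0000; L_1 = √(Δx²+Δy²) = 2.2361
cable 2: Δx=-6.0000, Δy=2.0000; L_2 = √(Δx²+Δy²) = 6.3246
cable 3: Δx=-6.0000, Δy=-1.0000; L_3 = √(Δx²+Δy²) = 6.0828
cable 4: Δx=2.0000, Δy=2.0000; L_4 = √(Δx²+Δy²) = 2.8284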